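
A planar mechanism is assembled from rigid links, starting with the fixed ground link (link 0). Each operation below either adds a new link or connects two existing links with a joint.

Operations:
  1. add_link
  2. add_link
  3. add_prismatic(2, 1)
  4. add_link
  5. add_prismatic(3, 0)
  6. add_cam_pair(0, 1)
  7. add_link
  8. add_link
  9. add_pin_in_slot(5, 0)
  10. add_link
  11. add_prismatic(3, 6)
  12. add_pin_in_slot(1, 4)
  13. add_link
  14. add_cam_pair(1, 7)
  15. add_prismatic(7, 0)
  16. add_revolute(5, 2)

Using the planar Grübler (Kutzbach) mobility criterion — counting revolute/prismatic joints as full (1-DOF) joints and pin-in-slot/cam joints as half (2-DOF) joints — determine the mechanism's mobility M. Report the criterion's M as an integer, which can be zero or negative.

M = 7

ground; <1,0,0>
#1 <2,0,0>
#2 <3,0,0>
P:2↔1 J1 <3,1,0>
#3 <4,1,0>
P:3↔0 J1 <4,2,0>
C:0↔1 J2 <4,2,1>
#4 <5,2,1>
#5 <6,2,1>
PS:5↔0 J2 <6,2,2>
#6 <7,2,2>
P:3↔6 J1 <7,3,2>
PS:1↔4 J2 <7,3,3>
#7 <8,3,3>
C:1↔7 J2 <8,3,4>
P:7↔0 J1 <8,4,4>
R:5↔2 J1 <8,5,4>
3×7 − 2×5 − 1×4 = 7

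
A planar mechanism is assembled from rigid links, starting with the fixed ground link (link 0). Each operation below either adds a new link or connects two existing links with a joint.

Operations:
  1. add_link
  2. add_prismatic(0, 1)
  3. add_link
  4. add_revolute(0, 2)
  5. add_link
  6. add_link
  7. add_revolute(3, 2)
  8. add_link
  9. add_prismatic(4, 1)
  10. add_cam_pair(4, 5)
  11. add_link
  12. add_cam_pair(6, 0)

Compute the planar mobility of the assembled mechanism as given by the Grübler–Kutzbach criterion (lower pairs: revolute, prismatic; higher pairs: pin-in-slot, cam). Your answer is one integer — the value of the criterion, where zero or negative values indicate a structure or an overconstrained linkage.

M = 8

ground; <1,0,0>
#1 <2,0,0>
P:0↔1 J1 <2,1,0>
#2 <3,1,0>
R:0↔2 J1 <3,2,0>
#3 <4,2,0>
#4 <5,2,0>
R:3↔2 J1 <5,3,0>
#5 <6,3,0>
P:4↔1 J1 <6,4,0>
C:4↔5 J2 <6,4,1>
#6 <7,4,1>
C:6↔0 J2 <7,4,2>
3×6 − 2×4 − 1×2 = 8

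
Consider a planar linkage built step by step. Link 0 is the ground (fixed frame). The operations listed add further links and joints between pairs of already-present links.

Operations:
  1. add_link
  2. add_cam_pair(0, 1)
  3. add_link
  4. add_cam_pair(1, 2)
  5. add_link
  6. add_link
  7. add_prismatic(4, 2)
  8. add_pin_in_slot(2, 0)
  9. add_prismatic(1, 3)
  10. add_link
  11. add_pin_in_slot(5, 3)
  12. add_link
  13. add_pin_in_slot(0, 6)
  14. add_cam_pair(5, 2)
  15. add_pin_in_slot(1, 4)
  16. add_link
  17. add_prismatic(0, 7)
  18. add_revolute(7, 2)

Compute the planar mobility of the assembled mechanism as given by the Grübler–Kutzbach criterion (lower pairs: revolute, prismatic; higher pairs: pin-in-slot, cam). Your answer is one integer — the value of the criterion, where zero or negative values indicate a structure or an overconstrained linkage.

L=1 J1=0 J2=0
add link → L=2 J1=0 J2=0
C@0,1 dof=2 J2 → L=2 J1=0 J2=1
add link → L=3 J1=0 J2=1
C@1,2 dof=2 J2 → L=3 J1=0 J2=2
add link → L=4 J1=0 J2=2
add link → L=5 J1=0 J2=2
P@4,2 dof=1 J1 → L=5 J1=1 J2=2
PS@2,0 dof=2 J2 → L=5 J1=1 J2=3
P@1,3 dof=1 J1 → L=5 J1=2 J2=3
add link → L=6 J1=2 J2=3
PS@5,3 dof=2 J2 → L=6 J1=2 J2=4
add link → L=7 J1=2 J2=4
PS@0,6 dof=2 J2 → L=7 J1=2 J2=5
C@5,2 dof=2 J2 → L=7 J1=2 J2=6
PS@1,4 dof=2 J2 → L=7 J1=2 J2=7
add link → L=8 J1=2 J2=7
P@0,7 dof=1 J1 → L=8 J1=3 J2=7
R@7,2 dof=1 J1 → L=8 J1=4 J2=7
M=3(L−1)−2J1−J2=3·7−2·4−7=6

M = 6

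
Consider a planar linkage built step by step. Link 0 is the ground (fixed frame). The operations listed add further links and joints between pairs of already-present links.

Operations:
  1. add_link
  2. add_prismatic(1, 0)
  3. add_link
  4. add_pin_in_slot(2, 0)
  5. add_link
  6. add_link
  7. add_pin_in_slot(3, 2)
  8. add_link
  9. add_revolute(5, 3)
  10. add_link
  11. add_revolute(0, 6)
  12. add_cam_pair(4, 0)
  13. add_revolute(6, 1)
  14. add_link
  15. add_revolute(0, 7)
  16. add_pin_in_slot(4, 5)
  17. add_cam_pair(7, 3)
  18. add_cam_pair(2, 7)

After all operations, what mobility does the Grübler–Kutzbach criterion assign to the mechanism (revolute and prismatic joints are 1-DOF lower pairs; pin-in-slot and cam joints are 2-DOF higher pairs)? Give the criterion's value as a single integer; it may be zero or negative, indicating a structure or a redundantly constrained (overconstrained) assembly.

ground; <1,0,0>
#1 <2,0,0>
P:1↔0 J1 <2,1,0>
#2 <3,1,0>
PS:2↔0 J2 <3,1,1>
#3 <4,1,1>
#4 <5,1,1>
PS:3↔2 J2 <5,1,2>
#5 <6,1,2>
R:5↔3 J1 <6,2,2>
#6 <7,2,2>
R:0↔6 J1 <7,3,2>
C:4↔0 J2 <7,3,3>
R:6↔1 J1 <7,4,3>
#7 <8,4,3>
R:0↔7 J1 <8,5,3>
PS:4↔5 J2 <8,5,4>
C:7↔3 J2 <8,5,5>
C:2↔7 J2 <8,5,6>
3×7 − 2×5 − 1×6 = 5

M = 5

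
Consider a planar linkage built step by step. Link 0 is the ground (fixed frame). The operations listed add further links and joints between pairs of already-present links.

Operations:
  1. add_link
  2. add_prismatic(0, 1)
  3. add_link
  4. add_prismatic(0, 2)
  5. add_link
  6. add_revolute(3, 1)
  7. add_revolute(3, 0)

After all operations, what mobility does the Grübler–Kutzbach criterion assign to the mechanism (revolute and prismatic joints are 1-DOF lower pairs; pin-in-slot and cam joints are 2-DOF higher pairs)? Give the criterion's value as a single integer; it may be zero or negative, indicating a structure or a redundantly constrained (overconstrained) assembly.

M = 1

[1;0;0] (link 0 is ground)
L+ [2;0;0]
P(0,1)∈J1 [2;1;0]
L+ [3;1;0]
P(0,2)∈J1 [3;2;0]
L+ [4;2;0]
R(3,1)∈J1 [4;3;0]
R(3,0)∈J1 [4;4;0]
mobility = 9 − 8 − 0 = 1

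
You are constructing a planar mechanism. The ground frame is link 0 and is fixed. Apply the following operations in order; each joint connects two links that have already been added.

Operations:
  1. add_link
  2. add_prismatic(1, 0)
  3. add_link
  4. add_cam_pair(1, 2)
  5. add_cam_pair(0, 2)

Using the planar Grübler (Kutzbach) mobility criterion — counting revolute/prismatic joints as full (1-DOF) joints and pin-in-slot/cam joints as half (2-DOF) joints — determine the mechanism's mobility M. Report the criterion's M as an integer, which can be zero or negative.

M = 2

(L,J1,J2)=(1,0,0); link0 fixed
link1: (2,0,0)
P 1-0 [J1]: (2,1,0)
link2: (3,1,0)
C 1-2 [J2]: (3,1,1)
C 0-2 [J2]: (3,1,2)
Grübler: 3·2 − 2·1 − 2 = 2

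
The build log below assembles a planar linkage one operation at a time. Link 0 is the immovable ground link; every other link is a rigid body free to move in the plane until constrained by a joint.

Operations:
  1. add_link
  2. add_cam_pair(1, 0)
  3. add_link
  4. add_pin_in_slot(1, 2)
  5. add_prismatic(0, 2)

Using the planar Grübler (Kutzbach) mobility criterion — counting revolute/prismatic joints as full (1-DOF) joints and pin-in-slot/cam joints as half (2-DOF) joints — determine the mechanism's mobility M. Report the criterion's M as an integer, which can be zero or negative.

M = 2

[1;0;0] (link 0 is ground)
L+ [2;0;0]
C(1,0)∈J2 [2;0;1]
L+ [3;0;1]
PS(1,2)∈J2 [3;0;2]
P(0,2)∈J1 [3;1;2]
mobility = 6 − 2 − 2 = 2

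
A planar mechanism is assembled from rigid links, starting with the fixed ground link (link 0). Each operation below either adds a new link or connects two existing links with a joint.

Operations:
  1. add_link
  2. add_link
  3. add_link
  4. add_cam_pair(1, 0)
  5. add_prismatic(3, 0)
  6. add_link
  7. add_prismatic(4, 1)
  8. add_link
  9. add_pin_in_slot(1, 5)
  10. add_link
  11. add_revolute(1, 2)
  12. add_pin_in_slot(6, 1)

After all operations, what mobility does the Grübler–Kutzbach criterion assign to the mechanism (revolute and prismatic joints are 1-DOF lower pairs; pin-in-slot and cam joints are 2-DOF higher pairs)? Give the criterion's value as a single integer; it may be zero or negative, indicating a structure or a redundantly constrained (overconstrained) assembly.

L=1 J1=0 J2=0
add link → L=2 J1=0 J2=0
add link → L=3 J1=0 J2=0
add link → L=4 J1=0 J2=0
C@1,0 dof=2 J2 → L=4 J1=0 J2=1
P@3,0 dof=1 J1 → L=4 J1=1 J2=1
add link → L=5 J1=1 J2=1
P@4,1 dof=1 J1 → L=5 J1=2 J2=1
add link → L=6 J1=2 J2=1
PS@1,5 dof=2 J2 → L=6 J1=2 J2=2
add link → L=7 J1=2 J2=2
R@1,2 dof=1 J1 → L=7 J1=3 J2=2
PS@6,1 dof=2 J2 → L=7 J1=3 J2=3
M=3(L−1)−2J1−J2=3·6−2·3−3=9

M = 9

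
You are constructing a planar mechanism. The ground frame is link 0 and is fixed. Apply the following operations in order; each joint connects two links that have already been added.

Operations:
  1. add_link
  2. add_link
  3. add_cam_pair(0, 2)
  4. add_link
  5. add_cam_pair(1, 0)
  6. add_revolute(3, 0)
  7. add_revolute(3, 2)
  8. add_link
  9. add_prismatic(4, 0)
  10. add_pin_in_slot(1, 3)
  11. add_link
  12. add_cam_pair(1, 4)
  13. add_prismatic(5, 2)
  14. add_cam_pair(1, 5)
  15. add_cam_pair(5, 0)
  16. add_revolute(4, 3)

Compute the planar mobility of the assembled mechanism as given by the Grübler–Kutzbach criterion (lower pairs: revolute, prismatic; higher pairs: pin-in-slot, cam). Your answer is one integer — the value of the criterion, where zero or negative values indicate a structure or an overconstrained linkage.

ground; <1,0,0>
#1 <2,0,0>
#2 <3,0,0>
C:0↔2 J2 <3,0,1>
#3 <4,0,1>
C:1↔0 J2 <4,0,2>
R:3↔0 J1 <4,1,2>
R:3↔2 J1 <4,2,2>
#4 <5,2,2>
P:4↔0 J1 <5,3,2>
PS:1↔3 J2 <5,3,3>
#5 <6,3,3>
C:1↔4 J2 <6,3,4>
P:5↔2 J1 <6,4,4>
C:1↔5 J2 <6,4,5>
C:5↔0 J2 <6,4,6>
R:4↔3 J1 <6,5,6>
3×5 − 2×5 − 1×6 = -1

M = -1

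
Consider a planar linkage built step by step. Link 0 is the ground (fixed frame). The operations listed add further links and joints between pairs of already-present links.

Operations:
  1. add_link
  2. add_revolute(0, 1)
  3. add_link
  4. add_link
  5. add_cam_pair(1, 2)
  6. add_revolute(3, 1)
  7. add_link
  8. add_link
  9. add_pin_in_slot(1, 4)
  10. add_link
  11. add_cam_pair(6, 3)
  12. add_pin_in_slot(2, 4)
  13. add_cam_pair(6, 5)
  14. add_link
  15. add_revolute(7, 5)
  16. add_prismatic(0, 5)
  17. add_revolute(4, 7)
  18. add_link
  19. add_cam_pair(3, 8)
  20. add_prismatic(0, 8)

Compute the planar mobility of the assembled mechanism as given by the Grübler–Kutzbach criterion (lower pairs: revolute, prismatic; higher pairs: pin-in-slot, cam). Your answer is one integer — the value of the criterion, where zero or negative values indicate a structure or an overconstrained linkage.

link 0 = ground. State L|J1|J2 = 1|0|0
+link1  2|0|0
R(0,1) f=1→J1  2|1|0
+link2  3|1|0
+link3  4|1|0
C(1,2) f=2→J2  4|1|1
R(3,1) f=1→J1  4|2|1
+link4  5|2|1
+link5  6|2|1
PS(1,4) f=2→J2  6|2|2
+link6  7|2|2
C(6,3) f=2→J2  7|2|3
PS(2,4) f=2→J2  7|2|4
C(6,5) f=2→J2  7|2|5
+link7  8|2|5
R(7,5) f=1→J1  8|3|5
P(0,5) f=1→J1  8|4|5
R(4,7) f=1→J1  8|5|5
+link8  9|5|5
C(3,8) f=2→J2  9|5|6
P(0,8) f=1→J1  9|6|6
M = 3(9−1)−2·6−6 = 24−12−6 = 6

M = 6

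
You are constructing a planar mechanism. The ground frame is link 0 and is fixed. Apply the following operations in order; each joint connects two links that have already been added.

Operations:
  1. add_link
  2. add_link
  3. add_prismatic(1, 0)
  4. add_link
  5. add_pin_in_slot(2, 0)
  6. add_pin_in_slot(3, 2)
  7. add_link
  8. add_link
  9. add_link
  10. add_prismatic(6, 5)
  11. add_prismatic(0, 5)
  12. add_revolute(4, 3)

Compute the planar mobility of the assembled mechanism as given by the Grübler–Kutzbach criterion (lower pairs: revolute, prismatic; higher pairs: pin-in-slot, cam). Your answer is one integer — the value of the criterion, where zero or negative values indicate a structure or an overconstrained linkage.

[1;0;0] (link 0 is ground)
L+ [2;0;0]
L+ [3;0;0]
P(1,0)∈J1 [3;1;0]
L+ [4;1;0]
PS(2,0)∈J2 [4;1;1]
PS(3,2)∈J2 [4;1;2]
L+ [5;1;2]
L+ [6;1;2]
L+ [7;1;2]
P(6,5)∈J1 [7;2;2]
P(0,5)∈J1 [7;3;2]
R(4,3)∈J1 [7;4;2]
mobility = 18 − 8 − 2 = 8

M = 8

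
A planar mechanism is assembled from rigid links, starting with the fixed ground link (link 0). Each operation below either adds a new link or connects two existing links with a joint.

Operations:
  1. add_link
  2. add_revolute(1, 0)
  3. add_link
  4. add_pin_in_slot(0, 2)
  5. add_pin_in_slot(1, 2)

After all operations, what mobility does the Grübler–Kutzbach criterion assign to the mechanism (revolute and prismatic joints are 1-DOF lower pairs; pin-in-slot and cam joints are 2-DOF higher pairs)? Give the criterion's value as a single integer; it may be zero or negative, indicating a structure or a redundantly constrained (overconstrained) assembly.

L=1 J1=0 J2=0
add link → L=2 J1=0 J2=0
R@1,0 dof=1 J1 → L=2 J1=1 J2=0
add link → L=3 J1=1 J2=0
PS@0,2 dof=2 J2 → L=3 J1=1 J2=1
PS@1,2 dof=2 J2 → L=3 J1=1 J2=2
M=3(L−1)−2J1−J2=3·2−2·1−2=2

M = 2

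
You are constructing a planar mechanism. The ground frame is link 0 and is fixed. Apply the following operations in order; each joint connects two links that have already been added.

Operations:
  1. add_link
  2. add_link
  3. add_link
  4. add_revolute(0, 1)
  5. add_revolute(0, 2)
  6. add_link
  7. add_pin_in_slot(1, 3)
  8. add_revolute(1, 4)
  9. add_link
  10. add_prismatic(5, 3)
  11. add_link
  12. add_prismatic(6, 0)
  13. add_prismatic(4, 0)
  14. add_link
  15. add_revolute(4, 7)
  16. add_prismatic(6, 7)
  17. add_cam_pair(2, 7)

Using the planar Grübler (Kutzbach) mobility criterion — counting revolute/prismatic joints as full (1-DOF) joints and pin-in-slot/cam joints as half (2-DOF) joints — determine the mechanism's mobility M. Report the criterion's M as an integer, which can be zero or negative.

(L,J1,J2)=(1,0,0); link0 fixed
link1: (2,0,0)
link2: (3,0,0)
link3: (4,0,0)
R 0-1 [J1]: (4,1,0)
R 0-2 [J1]: (4,2,0)
link4: (5,2,0)
PS 1-3 [J2]: (5,2,1)
R 1-4 [J1]: (5,3,1)
link5: (6,3,1)
P 5-3 [J1]: (6,4,1)
link6: (7,4,1)
P 6-0 [J1]: (7,5,1)
P 4-0 [J1]: (7,6,1)
link7: (8,6,1)
R 4-7 [J1]: (8,7,1)
P 6-7 [J1]: (8,8,1)
C 2-7 [J2]: (8,8,2)
Grübler: 3·7 − 2·8 − 2 = 3

M = 3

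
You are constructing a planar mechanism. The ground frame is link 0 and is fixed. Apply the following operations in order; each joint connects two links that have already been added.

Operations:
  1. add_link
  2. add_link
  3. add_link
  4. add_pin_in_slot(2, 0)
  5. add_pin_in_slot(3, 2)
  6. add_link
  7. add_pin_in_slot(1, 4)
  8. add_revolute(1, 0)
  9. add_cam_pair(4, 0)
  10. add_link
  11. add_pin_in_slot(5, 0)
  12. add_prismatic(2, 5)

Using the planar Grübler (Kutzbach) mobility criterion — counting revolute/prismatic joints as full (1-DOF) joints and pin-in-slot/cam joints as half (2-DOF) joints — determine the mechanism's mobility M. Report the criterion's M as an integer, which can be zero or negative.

M = 6

(L,J1,J2)=(1,0,0); link0 fixed
link1: (2,0,0)
link2: (3,0,0)
link3: (4,0,0)
PS 2-0 [J2]: (4,0,1)
PS 3-2 [J2]: (4,0,2)
link4: (5,0,2)
PS 1-4 [J2]: (5,0,3)
R 1-0 [J1]: (5,1,3)
C 4-0 [J2]: (5,1,4)
link5: (6,1,4)
PS 5-0 [J2]: (6,1,5)
P 2-5 [J1]: (6,2,5)
Grübler: 3·5 − 2·2 − 5 = 6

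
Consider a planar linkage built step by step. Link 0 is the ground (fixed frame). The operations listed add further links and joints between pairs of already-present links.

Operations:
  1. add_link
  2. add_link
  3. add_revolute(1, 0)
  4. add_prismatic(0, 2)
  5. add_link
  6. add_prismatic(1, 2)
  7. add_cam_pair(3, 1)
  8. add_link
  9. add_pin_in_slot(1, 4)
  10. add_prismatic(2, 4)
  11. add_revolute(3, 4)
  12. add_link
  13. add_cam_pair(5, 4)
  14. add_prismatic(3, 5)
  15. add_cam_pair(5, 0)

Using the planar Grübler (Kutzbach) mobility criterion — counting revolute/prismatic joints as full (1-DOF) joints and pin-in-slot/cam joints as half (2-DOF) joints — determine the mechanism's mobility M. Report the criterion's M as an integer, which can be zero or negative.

M = -1

L=1 J1=0 J2=0
add link → L=2 J1=0 J2=0
add link → L=3 J1=0 J2=0
R@1,0 dof=1 J1 → L=3 J1=1 J2=0
P@0,2 dof=1 J1 → L=3 J1=2 J2=0
add link → L=4 J1=2 J2=0
P@1,2 dof=1 J1 → L=4 J1=3 J2=0
C@3,1 dof=2 J2 → L=4 J1=3 J2=1
add link → L=5 J1=3 J2=1
PS@1,4 dof=2 J2 → L=5 J1=3 J2=2
P@2,4 dof=1 J1 → L=5 J1=4 J2=2
R@3,4 dof=1 J1 → L=5 J1=5 J2=2
add link → L=6 J1=5 J2=2
C@5,4 dof=2 J2 → L=6 J1=5 J2=3
P@3,5 dof=1 J1 → L=6 J1=6 J2=3
C@5,0 dof=2 J2 → L=6 J1=6 J2=4
M=3(L−1)−2J1−J2=3·5−2·6−4=-1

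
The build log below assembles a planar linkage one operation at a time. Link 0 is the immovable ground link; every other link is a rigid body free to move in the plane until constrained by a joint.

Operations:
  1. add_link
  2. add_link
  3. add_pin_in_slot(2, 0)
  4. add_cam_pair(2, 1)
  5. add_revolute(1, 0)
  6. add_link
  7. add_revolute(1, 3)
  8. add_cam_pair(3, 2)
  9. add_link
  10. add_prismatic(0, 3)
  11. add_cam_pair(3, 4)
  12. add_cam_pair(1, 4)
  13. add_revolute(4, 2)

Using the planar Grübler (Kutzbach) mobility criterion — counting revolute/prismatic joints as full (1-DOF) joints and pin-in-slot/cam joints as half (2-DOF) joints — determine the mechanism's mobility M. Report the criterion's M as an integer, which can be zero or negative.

(L,J1,J2)=(1,0,0); link0 fixed
link1: (2,0,0)
link2: (3,0,0)
PS 2-0 [J2]: (3,0,1)
C 2-1 [J2]: (3,0,2)
R 1-0 [J1]: (3,1,2)
link3: (4,1,2)
R 1-3 [J1]: (4,2,2)
C 3-2 [J2]: (4,2,3)
link4: (5,2,3)
P 0-3 [J1]: (5,3,3)
C 3-4 [J2]: (5,3,4)
C 1-4 [J2]: (5,3,5)
R 4-2 [J1]: (5,4,5)
Grübler: 3·4 − 2·4 − 5 = -1

M = -1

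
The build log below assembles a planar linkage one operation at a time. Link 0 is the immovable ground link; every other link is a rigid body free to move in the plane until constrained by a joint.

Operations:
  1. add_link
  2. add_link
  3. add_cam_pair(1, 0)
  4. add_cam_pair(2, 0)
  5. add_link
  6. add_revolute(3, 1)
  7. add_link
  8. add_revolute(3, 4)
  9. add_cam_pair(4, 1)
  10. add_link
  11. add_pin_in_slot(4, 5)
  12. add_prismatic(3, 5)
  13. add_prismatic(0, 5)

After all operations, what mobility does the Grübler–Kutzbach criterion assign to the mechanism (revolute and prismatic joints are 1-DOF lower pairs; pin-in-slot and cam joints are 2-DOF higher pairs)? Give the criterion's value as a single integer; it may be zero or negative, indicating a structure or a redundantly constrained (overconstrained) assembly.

M = 3

link 0 = ground. State L|J1|J2 = 1|0|0
+link1  2|0|0
+link2  3|0|0
C(1,0) f=2→J2  3|0|1
C(2,0) f=2→J2  3|0|2
+link3  4|0|2
R(3,1) f=1→J1  4|1|2
+link4  5|1|2
R(3,4) f=1→J1  5|2|2
C(4,1) f=2→J2  5|2|3
+link5  6|2|3
PS(4,5) f=2→J2  6|2|4
P(3,5) f=1→J1  6|3|4
P(0,5) f=1→J1  6|4|4
M = 3(6−1)−2·4−4 = 15−8−4 = 3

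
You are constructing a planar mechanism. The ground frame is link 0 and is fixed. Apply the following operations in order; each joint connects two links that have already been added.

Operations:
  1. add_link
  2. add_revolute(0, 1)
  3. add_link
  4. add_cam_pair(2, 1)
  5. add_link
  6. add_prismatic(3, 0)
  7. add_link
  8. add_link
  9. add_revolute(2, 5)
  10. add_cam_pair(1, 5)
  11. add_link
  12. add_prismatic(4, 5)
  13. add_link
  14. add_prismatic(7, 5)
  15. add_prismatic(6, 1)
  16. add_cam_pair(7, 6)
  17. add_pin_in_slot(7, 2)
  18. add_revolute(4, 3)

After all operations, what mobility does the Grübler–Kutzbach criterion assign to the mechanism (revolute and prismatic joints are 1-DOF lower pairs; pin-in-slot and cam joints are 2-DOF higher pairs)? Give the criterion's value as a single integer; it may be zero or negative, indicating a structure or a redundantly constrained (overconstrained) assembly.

link 0 = ground. State L|J1|J2 = 1|0|0
+link1  2|0|0
R(0,1) f=1→J1  2|1|0
+link2  3|1|0
C(2,1) f=2→J2  3|1|1
+link3  4|1|1
P(3,0) f=1→J1  4|2|1
+link4  5|2|1
+link5  6|2|1
R(2,5) f=1→J1  6|3|1
C(1,5) f=2→J2  6|3|2
+link6  7|3|2
P(4,5) f=1→J1  7|4|2
+link7  8|4|2
P(7,5) f=1→J1  8|5|2
P(6,1) f=1→J1  8|6|2
C(7,6) f=2→J2  8|6|3
PS(7,2) f=2→J2  8|6|4
R(4,3) f=1→J1  8|7|4
M = 3(8−1)−2·7−4 = 21−14−4 = 3

M = 3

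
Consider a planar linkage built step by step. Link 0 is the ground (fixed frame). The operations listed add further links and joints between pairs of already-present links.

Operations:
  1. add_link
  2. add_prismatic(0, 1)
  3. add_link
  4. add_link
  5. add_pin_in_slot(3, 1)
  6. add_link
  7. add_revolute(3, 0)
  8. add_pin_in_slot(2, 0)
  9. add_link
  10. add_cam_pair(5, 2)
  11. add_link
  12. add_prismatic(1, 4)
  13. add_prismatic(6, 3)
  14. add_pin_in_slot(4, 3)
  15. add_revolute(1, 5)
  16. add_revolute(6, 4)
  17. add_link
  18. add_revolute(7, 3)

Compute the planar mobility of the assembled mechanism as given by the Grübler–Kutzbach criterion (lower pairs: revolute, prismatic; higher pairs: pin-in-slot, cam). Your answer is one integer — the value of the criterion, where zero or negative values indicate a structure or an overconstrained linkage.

M = 3

ground; <1,0,0>
#1 <2,0,0>
P:0↔1 J1 <2,1,0>
#2 <3,1,0>
#3 <4,1,0>
PS:3↔1 J2 <4,1,1>
#4 <5,1,1>
R:3↔0 J1 <5,2,1>
PS:2↔0 J2 <5,2,2>
#5 <6,2,2>
C:5↔2 J2 <6,2,3>
#6 <7,2,3>
P:1↔4 J1 <7,3,3>
P:6↔3 J1 <7,4,3>
PS:4↔3 J2 <7,4,4>
R:1↔5 J1 <7,5,4>
R:6↔4 J1 <7,6,4>
#7 <8,6,4>
R:7↔3 J1 <8,7,4>
3×7 − 2×7 − 1×4 = 3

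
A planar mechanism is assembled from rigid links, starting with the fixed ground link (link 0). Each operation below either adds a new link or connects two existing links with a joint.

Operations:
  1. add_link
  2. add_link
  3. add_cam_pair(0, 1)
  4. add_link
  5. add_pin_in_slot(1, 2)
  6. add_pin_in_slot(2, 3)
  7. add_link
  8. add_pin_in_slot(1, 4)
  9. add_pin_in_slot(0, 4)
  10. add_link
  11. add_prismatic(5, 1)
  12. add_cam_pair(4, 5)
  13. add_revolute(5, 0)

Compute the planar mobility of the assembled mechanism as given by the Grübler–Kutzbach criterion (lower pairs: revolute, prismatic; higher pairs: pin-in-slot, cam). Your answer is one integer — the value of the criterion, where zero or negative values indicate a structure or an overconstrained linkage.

M = 5

[1;0;0] (link 0 is ground)
L+ [2;0;0]
L+ [3;0;0]
C(0,1)∈J2 [3;0;1]
L+ [4;0;1]
PS(1,2)∈J2 [4;0;2]
PS(2,3)∈J2 [4;0;3]
L+ [5;0;3]
PS(1,4)∈J2 [5;0;4]
PS(0,4)∈J2 [5;0;5]
L+ [6;0;5]
P(5,1)∈J1 [6;1;5]
C(4,5)∈J2 [6;1;6]
R(5,0)∈J1 [6;2;6]
mobility = 15 − 4 − 6 = 5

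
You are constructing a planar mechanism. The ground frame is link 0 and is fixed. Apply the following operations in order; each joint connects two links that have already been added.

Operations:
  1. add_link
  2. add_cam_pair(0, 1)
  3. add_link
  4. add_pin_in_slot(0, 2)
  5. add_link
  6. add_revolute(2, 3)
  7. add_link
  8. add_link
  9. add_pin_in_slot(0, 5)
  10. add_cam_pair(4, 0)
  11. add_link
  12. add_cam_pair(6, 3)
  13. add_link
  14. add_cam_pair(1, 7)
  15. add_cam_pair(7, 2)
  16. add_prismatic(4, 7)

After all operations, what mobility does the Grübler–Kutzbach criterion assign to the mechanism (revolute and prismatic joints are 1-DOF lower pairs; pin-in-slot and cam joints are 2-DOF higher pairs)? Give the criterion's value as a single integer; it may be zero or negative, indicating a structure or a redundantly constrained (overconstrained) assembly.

M = 10

[1;0;0] (link 0 is ground)
L+ [2;0;0]
C(0,1)∈J2 [2;0;1]
L+ [3;0;1]
PS(0,2)∈J2 [3;0;2]
L+ [4;0;2]
R(2,3)∈J1 [4;1;2]
L+ [5;1;2]
L+ [6;1;2]
PS(0,5)∈J2 [6;1;3]
C(4,0)∈J2 [6;1;4]
L+ [7;1;4]
C(6,3)∈J2 [7;1;5]
L+ [8;1;5]
C(1,7)∈J2 [8;1;6]
C(7,2)∈J2 [8;1;7]
P(4,7)∈J1 [8;2;7]
mobility = 21 − 4 − 7 = 10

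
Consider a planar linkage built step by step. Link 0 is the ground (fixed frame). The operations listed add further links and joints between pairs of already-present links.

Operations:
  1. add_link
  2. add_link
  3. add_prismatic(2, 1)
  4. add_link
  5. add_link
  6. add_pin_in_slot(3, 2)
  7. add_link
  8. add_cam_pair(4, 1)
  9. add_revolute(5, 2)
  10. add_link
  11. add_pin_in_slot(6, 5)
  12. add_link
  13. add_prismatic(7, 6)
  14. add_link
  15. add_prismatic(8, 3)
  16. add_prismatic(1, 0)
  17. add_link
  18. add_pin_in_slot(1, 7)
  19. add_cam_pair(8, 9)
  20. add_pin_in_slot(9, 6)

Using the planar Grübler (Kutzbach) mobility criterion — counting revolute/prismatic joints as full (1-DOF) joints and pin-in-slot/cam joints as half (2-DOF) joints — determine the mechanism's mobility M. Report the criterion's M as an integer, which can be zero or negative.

ground; <1,0,0>
#1 <2,0,0>
#2 <3,0,0>
P:2↔1 J1 <3,1,0>
#3 <4,1,0>
#4 <5,1,0>
PS:3↔2 J2 <5,1,1>
#5 <6,1,1>
C:4↔1 J2 <6,1,2>
R:5↔2 J1 <6,2,2>
#6 <7,2,2>
PS:6↔5 J2 <7,2,3>
#7 <8,2,3>
P:7↔6 J1 <8,3,3>
#8 <9,3,3>
P:8↔3 J1 <9,4,3>
P:1↔0 J1 <9,5,3>
#9 <10,5,3>
PS:1↔7 J2 <10,5,4>
C:8↔9 J2 <10,5,5>
PS:9↔6 J2 <10,5,6>
3×9 − 2×5 − 1×6 = 11

M = 11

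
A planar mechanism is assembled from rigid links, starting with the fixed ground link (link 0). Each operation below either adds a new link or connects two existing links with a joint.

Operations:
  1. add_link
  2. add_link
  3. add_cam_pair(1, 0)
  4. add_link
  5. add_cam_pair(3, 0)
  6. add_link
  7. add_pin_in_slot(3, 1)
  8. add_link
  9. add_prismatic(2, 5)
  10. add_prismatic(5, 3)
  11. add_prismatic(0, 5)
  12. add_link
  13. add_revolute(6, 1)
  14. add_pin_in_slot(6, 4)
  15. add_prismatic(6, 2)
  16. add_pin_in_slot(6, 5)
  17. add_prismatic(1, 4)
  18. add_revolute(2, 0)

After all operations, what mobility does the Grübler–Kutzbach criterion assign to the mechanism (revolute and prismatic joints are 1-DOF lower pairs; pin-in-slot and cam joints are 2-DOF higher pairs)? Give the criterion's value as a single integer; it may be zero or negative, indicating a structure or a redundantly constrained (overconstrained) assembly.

M = -1

link 0 = ground. State L|J1|J2 = 1|0|0
+link1  2|0|0
+link2  3|0|0
C(1,0) f=2→J2  3|0|1
+link3  4|0|1
C(3,0) f=2→J2  4|0|2
+link4  5|0|2
PS(3,1) f=2→J2  5|0|3
+link5  6|0|3
P(2,5) f=1→J1  6|1|3
P(5,3) f=1→J1  6|2|3
P(0,5) f=1→J1  6|3|3
+link6  7|3|3
R(6,1) f=1→J1  7|4|3
PS(6,4) f=2→J2  7|4|4
P(6,2) f=1→J1  7|5|4
PS(6,5) f=2→J2  7|5|5
P(1,4) f=1→J1  7|6|5
R(2,0) f=1→J1  7|7|5
M = 3(7−1)−2·7−5 = 18−14−5 = -1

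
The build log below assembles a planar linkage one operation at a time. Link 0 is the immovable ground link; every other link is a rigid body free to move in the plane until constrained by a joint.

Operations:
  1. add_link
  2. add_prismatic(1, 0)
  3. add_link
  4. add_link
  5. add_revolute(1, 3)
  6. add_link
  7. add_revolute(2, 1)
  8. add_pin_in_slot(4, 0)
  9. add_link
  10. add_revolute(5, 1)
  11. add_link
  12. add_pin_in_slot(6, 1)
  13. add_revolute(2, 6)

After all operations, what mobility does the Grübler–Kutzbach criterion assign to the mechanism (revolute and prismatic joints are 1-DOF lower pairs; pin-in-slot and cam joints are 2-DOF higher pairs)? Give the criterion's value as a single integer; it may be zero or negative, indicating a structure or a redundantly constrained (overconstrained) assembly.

[1;0;0] (link 0 is ground)
L+ [2;0;0]
P(1,0)∈J1 [2;1;0]
L+ [3;1;0]
L+ [4;1;0]
R(1,3)∈J1 [4;2;0]
L+ [5;2;0]
R(2,1)∈J1 [5;3;0]
PS(4,0)∈J2 [5;3;1]
L+ [6;3;1]
R(5,1)∈J1 [6;4;1]
L+ [7;4;1]
PS(6,1)∈J2 [7;4;2]
R(2,6)∈J1 [7;5;2]
mobility = 18 − 10 − 2 = 6

M = 6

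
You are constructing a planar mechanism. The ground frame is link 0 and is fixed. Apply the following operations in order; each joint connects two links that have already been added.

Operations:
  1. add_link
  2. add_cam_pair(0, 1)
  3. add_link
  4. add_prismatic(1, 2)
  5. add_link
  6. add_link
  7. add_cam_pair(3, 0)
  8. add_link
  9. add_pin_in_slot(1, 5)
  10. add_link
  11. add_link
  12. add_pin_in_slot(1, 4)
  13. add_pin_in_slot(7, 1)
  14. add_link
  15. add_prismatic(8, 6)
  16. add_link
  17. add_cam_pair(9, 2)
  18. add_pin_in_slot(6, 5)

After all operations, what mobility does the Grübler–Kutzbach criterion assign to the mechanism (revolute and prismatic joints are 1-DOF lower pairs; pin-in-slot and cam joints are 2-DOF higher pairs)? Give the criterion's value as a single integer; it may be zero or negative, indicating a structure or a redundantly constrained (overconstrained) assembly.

link 0 = ground. State L|J1|J2 = 1|0|0
+link1  2|0|0
C(0,1) f=2→J2  2|0|1
+link2  3|0|1
P(1,2) f=1→J1  3|1|1
+link3  4|1|1
+link4  5|1|1
C(3,0) f=2→J2  5|1|2
+link5  6|1|2
PS(1,5) f=2→J2  6|1|3
+link6  7|1|3
+link7  8|1|3
PS(1,4) f=2→J2  8|1|4
PS(7,1) f=2→J2  8|1|5
+link8  9|1|5
P(8,6) f=1→J1  9|2|5
+link9  10|2|5
C(9,2) f=2→J2  10|2|6
PS(6,5) f=2→J2  10|2|7
M = 3(10−1)−2·2−7 = 27−4−7 = 16

M = 16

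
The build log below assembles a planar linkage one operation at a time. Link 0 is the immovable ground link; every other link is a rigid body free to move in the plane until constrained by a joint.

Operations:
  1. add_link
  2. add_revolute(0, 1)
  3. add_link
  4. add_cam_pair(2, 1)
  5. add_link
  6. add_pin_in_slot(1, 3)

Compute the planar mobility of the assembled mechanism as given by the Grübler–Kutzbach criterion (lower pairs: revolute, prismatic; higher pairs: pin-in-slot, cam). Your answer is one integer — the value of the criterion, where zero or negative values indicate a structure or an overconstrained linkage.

L=1 J1=0 J2=0
add link → L=2 J1=0 J2=0
R@0,1 dof=1 J1 → L=2 J1=1 J2=0
add link → L=3 J1=1 J2=0
C@2,1 dof=2 J2 → L=3 J1=1 J2=1
add link → L=4 J1=1 J2=1
PS@1,3 dof=2 J2 → L=4 J1=1 J2=2
M=3(L−1)−2J1−J2=3·3−2·1−2=5

M = 5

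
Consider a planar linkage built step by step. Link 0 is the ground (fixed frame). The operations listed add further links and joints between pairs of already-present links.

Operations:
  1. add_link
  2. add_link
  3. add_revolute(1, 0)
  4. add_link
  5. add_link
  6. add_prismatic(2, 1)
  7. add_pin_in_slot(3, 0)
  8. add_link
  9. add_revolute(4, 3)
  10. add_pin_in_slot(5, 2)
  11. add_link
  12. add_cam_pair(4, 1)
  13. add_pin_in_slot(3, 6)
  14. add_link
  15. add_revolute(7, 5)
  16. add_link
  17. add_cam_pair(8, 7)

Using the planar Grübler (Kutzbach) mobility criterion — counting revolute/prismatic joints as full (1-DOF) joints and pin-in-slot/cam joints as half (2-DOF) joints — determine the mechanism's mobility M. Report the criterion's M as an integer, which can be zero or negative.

ground; <1,0,0>
#1 <2,0,0>
#2 <3,0,0>
R:1↔0 J1 <3,1,0>
#3 <4,1,0>
#4 <5,1,0>
P:2↔1 J1 <5,2,0>
PS:3↔0 J2 <5,2,1>
#5 <6,2,1>
R:4↔3 J1 <6,3,1>
PS:5↔2 J2 <6,3,2>
#6 <7,3,2>
C:4↔1 J2 <7,3,3>
PS:3↔6 J2 <7,3,4>
#7 <8,3,4>
R:7↔5 J1 <8,4,4>
#8 <9,4,4>
C:8↔7 J2 <9,4,5>
3×8 − 2×4 − 1×5 = 11

M = 11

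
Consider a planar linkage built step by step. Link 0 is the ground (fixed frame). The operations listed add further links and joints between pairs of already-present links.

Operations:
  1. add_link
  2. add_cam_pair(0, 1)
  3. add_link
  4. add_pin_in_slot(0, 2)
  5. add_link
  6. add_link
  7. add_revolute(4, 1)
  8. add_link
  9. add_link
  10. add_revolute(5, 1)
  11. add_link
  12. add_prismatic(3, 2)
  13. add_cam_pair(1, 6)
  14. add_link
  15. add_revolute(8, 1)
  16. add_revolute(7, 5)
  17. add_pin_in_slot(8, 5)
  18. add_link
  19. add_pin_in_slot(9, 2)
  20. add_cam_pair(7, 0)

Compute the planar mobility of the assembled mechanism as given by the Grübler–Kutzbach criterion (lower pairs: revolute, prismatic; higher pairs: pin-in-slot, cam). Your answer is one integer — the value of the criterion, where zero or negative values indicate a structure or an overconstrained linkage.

M = 11

(L,J1,J2)=(1,0,0); link0 fixed
link1: (2,0,0)
C 0-1 [J2]: (2,0,1)
link2: (3,0,1)
PS 0-2 [J2]: (3,0,2)
link3: (4,0,2)
link4: (5,0,2)
R 4-1 [J1]: (5,1,2)
link5: (6,1,2)
link6: (7,1,2)
R 5-1 [J1]: (7,2,2)
link7: (8,2,2)
P 3-2 [J1]: (8,3,2)
C 1-6 [J2]: (8,3,3)
link8: (9,3,3)
R 8-1 [J1]: (9,4,3)
R 7-5 [J1]: (9,5,3)
PS 8-5 [J2]: (9,5,4)
link9: (10,5,4)
PS 9-2 [J2]: (10,5,5)
C 7-0 [J2]: (10,5,6)
Grübler: 3·9 − 2·5 − 6 = 11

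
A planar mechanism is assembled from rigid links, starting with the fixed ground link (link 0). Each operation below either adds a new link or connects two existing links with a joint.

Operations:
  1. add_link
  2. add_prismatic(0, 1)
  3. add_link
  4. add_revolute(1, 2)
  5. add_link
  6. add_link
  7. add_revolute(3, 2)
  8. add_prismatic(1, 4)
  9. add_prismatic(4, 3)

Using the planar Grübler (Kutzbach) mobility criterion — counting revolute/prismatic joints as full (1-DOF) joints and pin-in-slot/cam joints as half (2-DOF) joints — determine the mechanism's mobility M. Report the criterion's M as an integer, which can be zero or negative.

ground; <1,0,0>
#1 <2,0,0>
P:0↔1 J1 <2,1,0>
#2 <3,1,0>
R:1↔2 J1 <3,2,0>
#3 <4,2,0>
#4 <5,2,0>
R:3↔2 J1 <5,3,0>
P:1↔4 J1 <5,4,0>
P:4↔3 J1 <5,5,0>
3×4 − 2×5 − 1×0 = 2

M = 2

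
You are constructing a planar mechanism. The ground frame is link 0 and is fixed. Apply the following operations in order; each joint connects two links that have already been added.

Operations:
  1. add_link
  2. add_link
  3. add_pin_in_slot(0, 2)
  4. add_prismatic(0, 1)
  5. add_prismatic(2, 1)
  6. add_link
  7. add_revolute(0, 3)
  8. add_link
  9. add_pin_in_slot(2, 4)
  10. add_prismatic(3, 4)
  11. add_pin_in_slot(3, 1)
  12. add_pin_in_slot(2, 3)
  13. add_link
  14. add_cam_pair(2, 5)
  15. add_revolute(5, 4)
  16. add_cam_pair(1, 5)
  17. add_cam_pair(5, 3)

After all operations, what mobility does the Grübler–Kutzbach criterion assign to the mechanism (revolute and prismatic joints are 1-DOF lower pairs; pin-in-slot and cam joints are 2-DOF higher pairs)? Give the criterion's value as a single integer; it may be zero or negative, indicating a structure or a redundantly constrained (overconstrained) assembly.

ground; <1,0,0>
#1 <2,0,0>
#2 <3,0,0>
PS:0↔2 J2 <3,0,1>
P:0↔1 J1 <3,1,1>
P:2↔1 J1 <3,2,1>
#3 <4,2,1>
R:0↔3 J1 <4,3,1>
#4 <5,3,1>
PS:2↔4 J2 <5,3,2>
P:3↔4 J1 <5,4,2>
PS:3↔1 J2 <5,4,3>
PS:2↔3 J2 <5,4,4>
#5 <6,4,4>
C:2↔5 J2 <6,4,5>
R:5↔4 J1 <6,5,5>
C:1↔5 J2 <6,5,6>
C:5↔3 J2 <6,5,7>
3×5 − 2×5 − 1×7 = -2

M = -2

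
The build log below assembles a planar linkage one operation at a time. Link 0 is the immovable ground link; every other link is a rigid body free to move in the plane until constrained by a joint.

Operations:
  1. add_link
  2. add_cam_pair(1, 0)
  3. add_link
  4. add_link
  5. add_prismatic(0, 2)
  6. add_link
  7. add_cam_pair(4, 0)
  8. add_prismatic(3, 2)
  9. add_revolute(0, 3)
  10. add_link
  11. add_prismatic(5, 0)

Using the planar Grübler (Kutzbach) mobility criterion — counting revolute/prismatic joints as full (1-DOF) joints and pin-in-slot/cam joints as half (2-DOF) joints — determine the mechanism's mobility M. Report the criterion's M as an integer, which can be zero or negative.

(L,J1,J2)=(1,0,0); link0 fixed
link1: (2,0,0)
C 1-0 [J2]: (2,0,1)
link2: (3,0,1)
link3: (4,0,1)
P 0-2 [J1]: (4,1,1)
link4: (5,1,1)
C 4-0 [J2]: (5,1,2)
P 3-2 [J1]: (5,2,2)
R 0-3 [J1]: (5,3,2)
link5: (6,3,2)
P 5-0 [J1]: (6,4,2)
Grübler: 3·5 − 2·4 − 2 = 5

M = 5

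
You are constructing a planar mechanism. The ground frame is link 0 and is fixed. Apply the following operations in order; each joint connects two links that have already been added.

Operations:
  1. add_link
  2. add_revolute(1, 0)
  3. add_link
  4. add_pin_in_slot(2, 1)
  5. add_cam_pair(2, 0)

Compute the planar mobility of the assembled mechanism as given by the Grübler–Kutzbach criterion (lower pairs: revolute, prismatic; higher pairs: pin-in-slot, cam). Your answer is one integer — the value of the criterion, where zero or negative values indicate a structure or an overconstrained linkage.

[1;0;0] (link 0 is ground)
L+ [2;0;0]
R(1,0)∈J1 [2;1;0]
L+ [3;1;0]
PS(2,1)∈J2 [3;1;1]
C(2,0)∈J2 [3;1;2]
mobility = 6 − 2 − 2 = 2

M = 2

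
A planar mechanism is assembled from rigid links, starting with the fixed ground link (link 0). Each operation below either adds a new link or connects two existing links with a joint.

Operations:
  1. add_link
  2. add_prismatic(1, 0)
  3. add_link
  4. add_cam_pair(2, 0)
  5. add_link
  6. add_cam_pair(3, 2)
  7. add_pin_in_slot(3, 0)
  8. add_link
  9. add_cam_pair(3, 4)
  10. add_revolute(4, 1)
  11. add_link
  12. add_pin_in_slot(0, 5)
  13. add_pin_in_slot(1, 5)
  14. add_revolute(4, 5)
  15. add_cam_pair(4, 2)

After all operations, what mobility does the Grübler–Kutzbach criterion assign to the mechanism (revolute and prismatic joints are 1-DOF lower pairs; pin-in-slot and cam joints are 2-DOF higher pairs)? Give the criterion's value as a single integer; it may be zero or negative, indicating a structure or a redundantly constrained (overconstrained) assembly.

ground; <1,0,0>
#1 <2,0,0>
P:1↔0 J1 <2,1,0>
#2 <3,1,0>
C:2↔0 J2 <3,1,1>
#3 <4,1,1>
C:3↔2 J2 <4,1,2>
PS:3↔0 J2 <4,1,3>
#4 <5,1,3>
C:3↔4 J2 <5,1,4>
R:4↔1 J1 <5,2,4>
#5 <6,2,4>
PS:0↔5 J2 <6,2,5>
PS:1↔5 J2 <6,2,6>
R:4↔5 J1 <6,3,6>
C:4↔2 J2 <6,3,7>
3×5 − 2×3 − 1×7 = 2

M = 2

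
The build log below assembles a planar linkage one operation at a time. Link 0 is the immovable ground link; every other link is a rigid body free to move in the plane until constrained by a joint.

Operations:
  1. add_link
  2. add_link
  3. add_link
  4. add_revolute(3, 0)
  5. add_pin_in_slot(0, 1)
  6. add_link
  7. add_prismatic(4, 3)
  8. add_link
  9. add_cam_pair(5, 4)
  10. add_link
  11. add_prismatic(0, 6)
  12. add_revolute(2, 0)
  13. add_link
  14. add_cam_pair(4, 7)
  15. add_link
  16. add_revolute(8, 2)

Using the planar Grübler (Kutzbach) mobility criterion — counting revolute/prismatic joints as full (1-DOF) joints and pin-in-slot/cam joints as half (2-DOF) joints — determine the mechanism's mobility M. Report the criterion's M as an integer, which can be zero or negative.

M = 11

L=1 J1=0 J2=0
add link → L=2 J1=0 J2=0
add link → L=3 J1=0 J2=0
add link → L=4 J1=0 J2=0
R@3,0 dof=1 J1 → L=4 J1=1 J2=0
PS@0,1 dof=2 J2 → L=4 J1=1 J2=1
add link → L=5 J1=1 J2=1
P@4,3 dof=1 J1 → L=5 J1=2 J2=1
add link → L=6 J1=2 J2=1
C@5,4 dof=2 J2 → L=6 J1=2 J2=2
add link → L=7 J1=2 J2=2
P@0,6 dof=1 J1 → L=7 J1=3 J2=2
R@2,0 dof=1 J1 → L=7 J1=4 J2=2
add link → L=8 J1=4 J2=2
C@4,7 dof=2 J2 → L=8 J1=4 J2=3
add link → L=9 J1=4 J2=3
R@8,2 dof=1 J1 → L=9 J1=5 J2=3
M=3(L−1)−2J1−J2=3·8−2·5−3=11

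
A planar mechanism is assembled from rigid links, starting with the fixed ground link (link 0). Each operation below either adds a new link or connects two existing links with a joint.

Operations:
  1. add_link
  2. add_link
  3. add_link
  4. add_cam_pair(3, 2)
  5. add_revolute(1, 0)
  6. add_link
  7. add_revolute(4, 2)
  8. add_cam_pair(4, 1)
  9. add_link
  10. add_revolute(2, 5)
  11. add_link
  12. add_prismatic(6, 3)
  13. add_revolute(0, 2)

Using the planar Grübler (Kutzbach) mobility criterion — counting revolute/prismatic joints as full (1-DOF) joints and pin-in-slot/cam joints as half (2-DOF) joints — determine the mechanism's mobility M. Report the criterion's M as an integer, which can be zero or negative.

(L,J1,J2)=(1,0,0); link0 fixed
link1: (2,0,0)
link2: (3,0,0)
link3: (4,0,0)
C 3-2 [J2]: (4,0,1)
R 1-0 [J1]: (4,1,1)
link4: (5,1,1)
R 4-2 [J1]: (5,2,1)
C 4-1 [J2]: (5,2,2)
link5: (6,2,2)
R 2-5 [J1]: (6,3,2)
link6: (7,3,2)
P 6-3 [J1]: (7,4,2)
R 0-2 [J1]: (7,5,2)
Grübler: 3·6 − 2·5 − 2 = 6

M = 6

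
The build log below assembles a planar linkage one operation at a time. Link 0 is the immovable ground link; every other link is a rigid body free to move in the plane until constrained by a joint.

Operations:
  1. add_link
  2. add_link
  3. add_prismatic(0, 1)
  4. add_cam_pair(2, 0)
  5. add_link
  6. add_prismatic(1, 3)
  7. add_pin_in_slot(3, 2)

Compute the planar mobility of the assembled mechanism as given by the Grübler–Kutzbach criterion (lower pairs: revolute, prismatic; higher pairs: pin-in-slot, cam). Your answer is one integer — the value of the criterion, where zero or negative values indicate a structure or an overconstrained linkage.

[1;0;0] (link 0 is ground)
L+ [2;0;0]
L+ [3;0;0]
P(0,1)∈J1 [3;1;0]
C(2,0)∈J2 [3;1;1]
L+ [4;1;1]
P(1,3)∈J1 [4;2;1]
PS(3,2)∈J2 [4;2;2]
mobility = 9 − 4 − 2 = 3

M = 3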